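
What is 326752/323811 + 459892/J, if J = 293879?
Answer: 244943639420/95161252869 ≈ 2.5740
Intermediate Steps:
326752/323811 + 459892/J = 326752/323811 + 459892/293879 = 244943639420/95161252869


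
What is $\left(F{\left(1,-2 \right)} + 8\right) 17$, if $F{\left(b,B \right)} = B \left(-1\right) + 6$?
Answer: $272$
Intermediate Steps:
$F{\left(b,B \right)} = 6 - B$ ($F{\left(b,B \right)} = - B + 6 = 6 - B$)
$\left(F{\left(1,-2 \right)} + 8\right) 17 = \left(\left(6 - -2\right) + 8\right) 17 = \left(\left(6 + 2\right) + 8\right) 17 = \left(8 + 8\right) 17 = 16 \cdot 17 = 272$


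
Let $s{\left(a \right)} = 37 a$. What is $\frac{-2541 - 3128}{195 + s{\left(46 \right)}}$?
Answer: $- \frac{5669}{1897} \approx -2.9884$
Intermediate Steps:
$\frac{-2541 - 3128}{195 + s{\left(46 \right)}} = \frac{-2541 - 3128}{195 + 37 \cdot 46} = - \frac{5669}{195 + 1702} = - \frac{5669}{1897}$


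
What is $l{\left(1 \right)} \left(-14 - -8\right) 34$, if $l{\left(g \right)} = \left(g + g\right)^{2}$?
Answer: $-816$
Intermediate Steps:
$l{\left(g \right)} = 4 g^{2}$ ($l{\left(g \right)} = \left(2 g\right)^{2} = 4 g^{2}$)
$l{\left(1 \right)} \left(-14 - -8\right) 34 = 4 \cdot 1^{2} \left(-14 - -8\right) 34 = 4 \cdot 1 \left(-14 + 8\right) 34 = 4 \left(-6\right) 34 = \left(-24\right) 34 = -816$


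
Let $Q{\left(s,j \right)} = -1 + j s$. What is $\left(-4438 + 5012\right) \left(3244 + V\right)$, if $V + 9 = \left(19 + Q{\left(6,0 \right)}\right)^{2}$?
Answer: $2042866$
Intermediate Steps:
$V = 315$ ($V = -9 + \left(19 + \left(-1 + 0 \cdot 6\right)\right)^{2} = -9 + \left(19 + \left(-1 + 0\right)\right)^{2} = -9 + \left(19 - 1\right)^{2} = -9 + 18^{2} = -9 + 324 = 315$)
$\left(-4438 + 5012\right) \left(3244 + V\right) = \left(-4438 + 5012\right) \left(3244 + 315\right) = 574 \cdot 3559 = 2042866$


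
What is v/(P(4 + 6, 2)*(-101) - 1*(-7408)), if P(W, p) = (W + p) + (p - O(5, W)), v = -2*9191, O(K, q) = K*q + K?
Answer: -18382/11549 ≈ -1.5917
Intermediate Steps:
O(K, q) = K + K*q
v = -18382
P(W, p) = -5 - 4*W + 2*p (P(W, p) = (W + p) + (p - 5*(1 + W)) = (W + p) + (p - (5 + 5*W)) = (W + p) + (p + (-5 - 5*W)) = (W + p) + (-5 + p - 5*W) = -5 - 4*W + 2*p)
v/(P(4 + 6, 2)*(-101) - 1*(-7408)) = -18382/((-5 - 4*(4 + 6) + 2*2)*(-101) - 1*(-7408)) = -18382/((-5 - 4*10 + 4)*(-101) + 7408) = -18382/((-5 - 40 + 4)*(-101) + 7408) = -18382/(-41*(-101) + 7408) = -18382/(4141 + 7408) = -18382/11549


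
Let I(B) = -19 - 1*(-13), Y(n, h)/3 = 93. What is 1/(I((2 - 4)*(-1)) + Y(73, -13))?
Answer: 1/273 ≈ 0.0036630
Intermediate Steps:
Y(n, h) = 279 (Y(n, h) = 3*93 = 279)
I(B) = -6 (I(B) = -19 + 13 = -6)
1/(I((2 - 4)*(-1)) + Y(73, -13)) = 1/(-6 + 279) = 1/273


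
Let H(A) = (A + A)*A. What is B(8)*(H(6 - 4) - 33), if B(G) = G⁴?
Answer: -102400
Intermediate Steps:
H(A) = 2*A² (H(A) = (2*A)*A = 2*A²)
B(8)*(H(6 - 4) - 33) = 8⁴*(2*(6 - 4)² - 33) = 4096*(2*2² - 33) = 4096*(2*4 - 33) = 4096*(8 - 33) = 4096*(-25) = -102400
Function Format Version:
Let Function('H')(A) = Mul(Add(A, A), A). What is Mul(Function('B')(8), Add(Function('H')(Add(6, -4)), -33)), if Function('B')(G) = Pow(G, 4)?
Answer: -102400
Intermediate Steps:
Function('H')(A) = Mul(2, Pow(A, 2)) (Function('H')(A) = Mul(Mul(2, A), A) = Mul(2, Pow(A, 2)))
Mul(Function('B')(8), Add(Function('H')(Add(6, -4)), -33)) = Mul(Pow(8, 4), Add(Mul(2, Pow(Add(6, -4), 2)), -33)) = Mul(4096, Add(Mul(2, Pow(2, 2)), -33)) = Mul(4096, Add(Mul(2, 4), -33)) = Mul(4096, Add(8, -33)) = Mul(4096, -25) = -102400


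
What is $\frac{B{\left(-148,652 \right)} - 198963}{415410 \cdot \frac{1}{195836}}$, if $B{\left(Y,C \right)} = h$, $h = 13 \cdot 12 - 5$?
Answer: $- \frac{19467273416}{207705} \approx -93726.0$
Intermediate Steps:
$h = 151$ ($h = 156 - 5 = 151$)
$B{\left(Y,C \right)} = 151$
$\frac{B{\left(-148,652 \right)} - 198963}{415410 \cdot \frac{1}{195836}} = \frac{151 - 198963}{415410 \cdot \frac{1}{195836}} = - \frac{198812}{\frac{207705}{97918}} = \left(-198812\right) \frac{97918}{207705} = - \frac{19467273416}{207705}$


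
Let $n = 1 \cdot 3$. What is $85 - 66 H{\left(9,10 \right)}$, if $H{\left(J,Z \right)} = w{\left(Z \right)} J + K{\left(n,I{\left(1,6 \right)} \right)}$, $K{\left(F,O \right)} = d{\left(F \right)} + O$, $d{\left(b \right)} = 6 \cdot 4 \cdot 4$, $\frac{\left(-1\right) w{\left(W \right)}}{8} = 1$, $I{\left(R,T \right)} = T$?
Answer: $-1895$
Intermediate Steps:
$n = 3$
$w{\left(W \right)} = -8$ ($w{\left(W \right)} = \left(-8\right) 1 = -8$)
$d{\left(b \right)} = 96$ ($d{\left(b \right)} = 24 \cdot 4 = 96$)
$K{\left(F,O \right)} = 96 + O$
$H{\left(J,Z \right)} = 102 - 8 J$ ($H{\left(J,Z \right)} = - 8 J + \left(96 + 6\right) = - 8 J + 102 = 102 - 8 J$)
$85 - 66 H{\left(9,10 \right)} = 85 - 66 \left(102 - 72\right) = 85 - 1980 = -1895$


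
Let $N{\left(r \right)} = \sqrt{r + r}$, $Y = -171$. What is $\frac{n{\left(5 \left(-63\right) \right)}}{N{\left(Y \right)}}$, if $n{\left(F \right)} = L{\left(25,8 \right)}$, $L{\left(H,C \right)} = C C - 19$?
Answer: $- \frac{15 i \sqrt{38}}{38} \approx - 2.4333 i$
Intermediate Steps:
$L{\left(H,C \right)} = -19 + C^{2}$ ($L{\left(H,C \right)} = C^{2} - 19 = -19 + C^{2}$)
$N{\left(r \right)} = \sqrt{2} \sqrt{r}$ ($N{\left(r \right)} = \sqrt{2 r} = \sqrt{2} \sqrt{r}$)
$n{\left(F \right)} = 45$ ($n{\left(F \right)} = -19 + 8^{2} = -19 + 64 = 45$)
$\frac{n{\left(5 \left(-63\right) \right)}}{N{\left(Y \right)}} = \frac{45}{\sqrt{2} \sqrt{-171}} = \frac{45}{\sqrt{2} \cdot 3 i \sqrt{19}} = \frac{45}{3 i \sqrt{38}} = 45 \left(- \frac{i \sqrt{38}}{114}\right) = - \frac{15 i \sqrt{38}}{38}$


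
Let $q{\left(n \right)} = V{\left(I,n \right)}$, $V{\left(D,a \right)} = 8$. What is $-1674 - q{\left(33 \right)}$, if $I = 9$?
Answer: $-1682$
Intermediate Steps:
$q{\left(n \right)} = 8$
$-1674 - q{\left(33 \right)} = -1674 - 8 = -1682$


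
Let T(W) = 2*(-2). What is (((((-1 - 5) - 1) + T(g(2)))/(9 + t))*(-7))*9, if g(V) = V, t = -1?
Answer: 693/8 ≈ 86.625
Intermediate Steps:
T(W) = -4
(((((-1 - 5) - 1) + T(g(2)))/(9 + t))*(-7))*9 = (((((-1 - 5) - 1) - 4)/(9 - 1))*(-7))*9 = ((((-6 - 1) - 4)/8)*(-7))*9 = (((-7 - 4)*(1/8))*(-7))*9 = (-11*1/8*(-7))*9 = -11/8*(-7)*9 = (77/8)*9 = 693/8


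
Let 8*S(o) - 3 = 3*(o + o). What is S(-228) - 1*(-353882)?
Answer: 2829691/8 ≈ 3.5371e+5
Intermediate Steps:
S(o) = 3/8 + 3*o/4 (S(o) = 3/8 + (3*(o + o))/8 = 3/8 + (3*(2*o))/8 = 3/8 + (6*o)/8 = 3/8 + 3*o/4)
S(-228) - 1*(-353882) = (3/8 + (¾)*(-228)) - 1*(-353882) = (3/8 - 171) + 353882 = -1365/8 + 353882 = 2829691/8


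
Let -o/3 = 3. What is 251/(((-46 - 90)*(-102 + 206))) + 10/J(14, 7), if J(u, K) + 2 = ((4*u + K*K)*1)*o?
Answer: -379137/13394368 ≈ -0.028306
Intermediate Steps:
o = -9 (o = -3*3 = -9)
J(u, K) = -2 - 36*u - 9*K² (J(u, K) = -2 + ((4*u + K*K)*1)*(-9) = -2 + ((4*u + K²)*1)*(-9) = -2 + ((K² + 4*u)*1)*(-9) = -2 + (K² + 4*u)*(-9) = -2 + (-36*u - 9*K²) = -2 - 36*u - 9*K²)
251/(((-46 - 90)*(-102 + 206))) + 10/J(14, 7) = 251/(((-46 - 90)*(-102 + 206))) + 10/(-2 - 36*14 - 9*7²) = 251/((-136*104)) + 10/(-2 - 504 - 9*49) = 251/(-14144) + 10/(-2 - 504 - 441) = 251*(-1/14144) + 10/(-947) = -251/14144 + 10*(-1/947) = -251/14144 - 10/947 = -379137/13394368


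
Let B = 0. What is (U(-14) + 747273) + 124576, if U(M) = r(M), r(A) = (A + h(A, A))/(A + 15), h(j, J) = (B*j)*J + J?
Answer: 871821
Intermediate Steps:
h(j, J) = J (h(j, J) = (0*j)*J + J = 0*J + J = 0 + J = J)
r(A) = 2*A/(15 + A) (r(A) = (A + A)/(A + 15) = (2*A)/(15 + A) = 2*A/(15 + A))
U(M) = 2*M/(15 + M)
(U(-14) + 747273) + 124576 = (2*(-14)/(15 - 14) + 747273) + 124576 = (2*(-14)/1 + 747273) + 124576 = (2*(-14)*1 + 747273) + 124576 = (-28 + 747273) + 124576 = 747245 + 124576 = 871821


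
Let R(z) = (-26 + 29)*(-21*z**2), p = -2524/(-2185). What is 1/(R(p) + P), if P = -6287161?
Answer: -4774225/30016722571513 ≈ -1.5905e-7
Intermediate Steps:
p = 2524/2185 (p = -2524*(-1/2185) = 2524/2185 ≈ 1.1551)
R(z) = -63*z**2 (R(z) = 3*(-21*z**2) = -63*z**2)
1/(R(p) + P) = 1/(-63*(2524/2185)**2 - 6287161) = 1/(-63*6370576/4774225 - 6287161) = 1/(-401346288/4774225 - 6287161) = 1/(-30016722571513/4774225) = -4774225/30016722571513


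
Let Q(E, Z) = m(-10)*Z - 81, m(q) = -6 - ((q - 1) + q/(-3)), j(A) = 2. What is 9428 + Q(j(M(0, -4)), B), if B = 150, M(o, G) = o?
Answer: 9597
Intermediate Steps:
m(q) = -5 - 2*q/3 (m(q) = -6 - ((-1 + q) + q*(-1/3)) = -6 - ((-1 + q) - q/3) = -6 - (-1 + 2*q/3) = -6 + (1 - 2*q/3) = -5 - 2*q/3)
Q(E, Z) = -81 + 5*Z/3 (Q(E, Z) = (-5 - 2/3*(-10))*Z - 81 = (-5 + 20/3)*Z - 81 = 5*Z/3 - 81 = -81 + 5*Z/3)
9428 + Q(j(M(0, -4)), B) = 9428 + (-81 + (5/3)*150) = 9428 + (-81 + 250) = 9428 + 169 = 9597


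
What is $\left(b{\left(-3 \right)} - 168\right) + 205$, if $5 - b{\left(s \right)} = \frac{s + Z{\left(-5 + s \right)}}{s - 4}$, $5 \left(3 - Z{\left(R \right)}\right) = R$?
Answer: $\frac{1478}{35} \approx 42.229$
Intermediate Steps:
$Z{\left(R \right)} = 3 - \frac{R}{5}$
$b{\left(s \right)} = 5 - \frac{4 + \frac{4 s}{5}}{-4 + s}$ ($b{\left(s \right)} = 5 - \frac{s - \left(-3 + \frac{-5 + s}{5}\right)}{s - 4} = 5 - \frac{s + \left(3 - \left(-1 + \frac{s}{5}\right)\right)}{-4 + s} = 5 - \frac{s - \left(-4 + \frac{s}{5}\right)}{-4 + s} = 5 - \frac{4 + \frac{4 s}{5}}{-4 + s}$)
$\left(b{\left(-3 \right)} - 168\right) + 205 = \left(\frac{3 \left(-40 + 7 \left(-3\right)\right)}{5 \left(-4 - 3\right)} - 168\right) + 205 = \left(\frac{3 \left(-40 - 21\right)}{5 \left(-7\right)} - 168\right) + 205 = \left(\frac{3}{5} \left(- \frac{1}{7}\right) \left(-61\right) - 168\right) + 205 = \left(\frac{183}{35} - 168\right) + 205 = - \frac{5697}{35} + 205 = \frac{1478}{35}$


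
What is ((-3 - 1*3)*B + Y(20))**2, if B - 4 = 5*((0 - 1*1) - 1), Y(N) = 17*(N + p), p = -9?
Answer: 49729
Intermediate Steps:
Y(N) = -153 + 17*N (Y(N) = 17*(N - 9) = 17*(-9 + N) = -153 + 17*N)
B = -6 (B = 4 + 5*((0 - 1*1) - 1) = 4 + 5*((0 - 1) - 1) = 4 + 5*(-1 - 1) = 4 + 5*(-2) = 4 - 10 = -6)
((-3 - 1*3)*B + Y(20))**2 = ((-3 - 1*3)*(-6) + (-153 + 17*20))**2 = ((-3 - 3)*(-6) + (-153 + 340))**2 = (-6*(-6) + 187)**2 = (36 + 187)**2 = 223**2 = 49729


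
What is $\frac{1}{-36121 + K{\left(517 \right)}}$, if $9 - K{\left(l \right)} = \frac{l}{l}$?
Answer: $- \frac{1}{36113} \approx -2.7691 \cdot 10^{-5}$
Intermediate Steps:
$K{\left(l \right)} = 8$ ($K{\left(l \right)} = 9 - \frac{l}{l} = 9 - 1 = 8$)
$\frac{1}{-36121 + K{\left(517 \right)}} = \frac{1}{-36121 + 8} = \frac{1}{-36113} = - \frac{1}{36113}$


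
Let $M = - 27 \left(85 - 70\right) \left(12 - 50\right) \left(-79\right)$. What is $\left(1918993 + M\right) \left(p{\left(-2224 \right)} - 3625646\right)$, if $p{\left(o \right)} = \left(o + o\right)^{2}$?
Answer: $11362774881614$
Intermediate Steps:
$p{\left(o \right)} = 4 o^{2}$ ($p{\left(o \right)} = \left(2 o\right)^{2} = 4 o^{2}$)
$M = -1215810$ ($M = - 27 \cdot 15 \left(-38\right) \left(-79\right) = \left(-27\right) \left(-570\right) \left(-79\right) = 15390 \left(-79\right) = -1215810$)
$\left(1918993 + M\right) \left(p{\left(-2224 \right)} - 3625646\right) = \left(1918993 - 1215810\right) \left(4 \left(-2224\right)^{2} - 3625646\right) = 703183 \left(4 \cdot 4946176 - 3625646\right) = 703183 \left(19784704 - 3625646\right) = 703183 \cdot 16159058 = 11362774881614$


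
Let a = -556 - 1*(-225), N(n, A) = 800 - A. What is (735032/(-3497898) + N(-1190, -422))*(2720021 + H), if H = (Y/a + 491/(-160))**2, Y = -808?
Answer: 2717006553893629826105387/817564165926400 ≈ 3.3233e+9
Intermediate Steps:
a = -331 (a = -556 + 225 = -331)
H = 1104964081/2804761600 (H = (-808/(-331) + 491/(-160))**2 = (-808*(-1/331) + 491*(-1/160))**2 = (808/331 - 491/160)**2 = (-33241/52960)**2 = 1104964081/2804761600 ≈ 0.39396)
(735032/(-3497898) + N(-1190, -422))*(2720021 + H) = (735032/(-3497898) + (800 - 1*(-422)))*(2720021 + 1104964081/2804761600) = (735032*(-1/3497898) + (800 + 422))*(7629011556957681/2804761600) = (-367516/1748949 + 1222)*(7629011556957681/2804761600) = (2136848162/1748949)*(7629011556957681/2804761600) = 2717006553893629826105387/817564165926400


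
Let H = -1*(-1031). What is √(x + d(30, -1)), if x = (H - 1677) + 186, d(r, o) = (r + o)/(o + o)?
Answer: I*√1898/2 ≈ 21.783*I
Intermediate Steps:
H = 1031
d(r, o) = (o + r)/(2*o) (d(r, o) = (o + r)/((2*o)) = (o + r)*(1/(2*o)) = (o + r)/(2*o))
x = -460 (x = (1031 - 1677) + 186 = -646 + 186 = -460)
√(x + d(30, -1)) = √(-460 + (½)*(-1 + 30)/(-1)) = √(-460 + (½)*(-1)*29) = √(-460 - 29/2) = √(-949/2) = I*√1898/2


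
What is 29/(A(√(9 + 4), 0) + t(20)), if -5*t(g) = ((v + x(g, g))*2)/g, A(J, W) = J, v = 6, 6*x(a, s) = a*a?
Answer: 237075/61244 + 163125*√13/61244 ≈ 13.474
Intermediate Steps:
x(a, s) = a²/6 (x(a, s) = (a*a)/6 = a²/6)
t(g) = -(12 + g²/3)/(5*g) (t(g) = -(6 + g²/6)*2/(5*g) = -(12 + g²/3)/(5*g))
29/(A(√(9 + 4), 0) + t(20)) = 29/(√(9 + 4) + (1/15)*(-36 - 1*20²)/20) = 29/(√13 + (1/15)*(1/20)*(-36 - 1*400)) = 29/(√13 + (1/15)*(1/20)*(-36 - 400)) = 29/(√13 + (1/15)*(1/20)*(-436)) = 29/(√13 - 109/75) = 29/(-109/75 + √13)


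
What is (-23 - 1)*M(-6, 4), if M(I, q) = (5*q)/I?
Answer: 80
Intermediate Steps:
M(I, q) = 5*q/I
(-23 - 1)*M(-6, 4) = (-23 - 1)*(5*4/(-6)) = -120*4*(-1)/6 = -24*(-10/3) = 80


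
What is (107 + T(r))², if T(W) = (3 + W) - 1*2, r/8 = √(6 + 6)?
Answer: 12432 + 3456*√3 ≈ 18418.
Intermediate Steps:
r = 16*√3 (r = 8*√(6 + 6) = 8*√12 = 8*(2*√3) = 16*√3 ≈ 27.713)
T(W) = 1 + W (T(W) = (3 + W) - 2 = 1 + W)
(107 + T(r))² = (107 + (1 + 16*√3))² = (108 + 16*√3)²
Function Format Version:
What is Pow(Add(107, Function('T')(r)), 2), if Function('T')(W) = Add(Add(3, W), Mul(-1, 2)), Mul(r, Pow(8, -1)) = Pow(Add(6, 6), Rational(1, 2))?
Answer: Add(12432, Mul(3456, Pow(3, Rational(1, 2)))) ≈ 18418.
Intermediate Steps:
r = Mul(16, Pow(3, Rational(1, 2))) (r = Mul(8, Pow(Add(6, 6), Rational(1, 2))) = Mul(8, Pow(12, Rational(1, 2))) = Mul(8, Mul(2, Pow(3, Rational(1, 2)))) = Mul(16, Pow(3, Rational(1, 2))) ≈ 27.713)
Function('T')(W) = Add(1, W) (Function('T')(W) = Add(Add(3, W), -2) = Add(1, W))
Pow(Add(107, Function('T')(r)), 2) = Pow(Add(107, Add(1, Mul(16, Pow(3, Rational(1, 2))))), 2) = Pow(Add(108, Mul(16, Pow(3, Rational(1, 2)))), 2)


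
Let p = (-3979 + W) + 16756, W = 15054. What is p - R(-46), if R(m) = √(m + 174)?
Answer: 27831 - 8*√2 ≈ 27820.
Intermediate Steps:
R(m) = √(174 + m)
p = 27831 (p = (-3979 + 15054) + 16756 = 11075 + 16756 = 27831)
p - R(-46) = 27831 - √(174 - 46) = 27831 - √128 = 27831 - 8*√2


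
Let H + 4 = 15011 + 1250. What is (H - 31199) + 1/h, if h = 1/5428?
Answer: -9514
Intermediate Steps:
h = 1/5428 ≈ 0.00018423
H = 16257 (H = -4 + (15011 + 1250) = -4 + 16261 = 16257)
(H - 31199) + 1/h = (16257 - 31199) + 1/(1/5428) = -14942 + 5428 = -9514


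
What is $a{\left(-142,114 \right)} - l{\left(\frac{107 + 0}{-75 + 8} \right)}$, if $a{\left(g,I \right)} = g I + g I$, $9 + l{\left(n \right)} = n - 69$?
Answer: $- \frac{2163859}{67} \approx -32296.0$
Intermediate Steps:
$l{\left(n \right)} = -78 + n$ ($l{\left(n \right)} = -9 + \left(n - 69\right) = -9 + \left(-69 + n\right) = -78 + n$)
$a{\left(g,I \right)} = 2 I g$ ($a{\left(g,I \right)} = I g + I g = 2 I g$)
$a{\left(-142,114 \right)} - l{\left(\frac{107 + 0}{-75 + 8} \right)} = 2 \cdot 114 \left(-142\right) - \left(-78 + \frac{107 + 0}{-75 + 8}\right) = -32376 - \left(-78 + \frac{107}{-67}\right) = -32376 - \left(-78 + 107 \left(- \frac{1}{67}\right)\right) = -32376 - \left(-78 - \frac{107}{67}\right) = -32376 - - \frac{5333}{67} = -32376 + \frac{5333}{67} = - \frac{2163859}{67}$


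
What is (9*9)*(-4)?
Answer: -324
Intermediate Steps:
(9*9)*(-4) = 81*(-4) = -324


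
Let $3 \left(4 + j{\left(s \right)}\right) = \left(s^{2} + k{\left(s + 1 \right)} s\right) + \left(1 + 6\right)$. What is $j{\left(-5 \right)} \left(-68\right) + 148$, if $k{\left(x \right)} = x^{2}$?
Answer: $1508$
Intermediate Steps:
$j{\left(s \right)} = - \frac{5}{3} + \frac{s^{2}}{3} + \frac{s \left(1 + s\right)^{2}}{3}$ ($j{\left(s \right)} = -4 + \frac{\left(s^{2} + \left(s + 1\right)^{2} s\right) + \left(1 + 6\right)}{3} = -4 + \frac{\left(s^{2} + \left(1 + s\right)^{2} s\right) + 7}{3} = -4 + \frac{\left(s^{2} + s \left(1 + s\right)^{2}\right) + 7}{3} = -4 + \frac{7 + s^{2} + s \left(1 + s\right)^{2}}{3} = -4 + \left(\frac{7}{3} + \frac{s^{2}}{3} + \frac{s \left(1 + s\right)^{2}}{3}\right) = - \frac{5}{3} + \frac{s^{2}}{3} + \frac{s \left(1 + s\right)^{2}}{3}$)
$j{\left(-5 \right)} \left(-68\right) + 148 = \left(- \frac{5}{3} + \frac{\left(-5\right)^{2}}{3} + \frac{1}{3} \left(-5\right) \left(1 - 5\right)^{2}\right) \left(-68\right) + 148 = \left(- \frac{5}{3} + \frac{1}{3} \cdot 25 + \frac{1}{3} \left(-5\right) \left(-4\right)^{2}\right) \left(-68\right) + 148 = \left(- \frac{5}{3} + \frac{25}{3} + \frac{1}{3} \left(-5\right) 16\right) \left(-68\right) + 148 = \left(- \frac{5}{3} + \frac{25}{3} - \frac{80}{3}\right) \left(-68\right) + 148 = \left(-20\right) \left(-68\right) + 148 = 1360 + 148 = 1508$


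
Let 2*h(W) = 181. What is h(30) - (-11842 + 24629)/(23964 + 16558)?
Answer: 1827227/20261 ≈ 90.184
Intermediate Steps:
h(W) = 181/2 (h(W) = (1/2)*181 = 181/2)
h(30) - (-11842 + 24629)/(23964 + 16558) = 181/2 - (-11842 + 24629)/(23964 + 16558) = 181/2 - 12787/40522 = 1827227/20261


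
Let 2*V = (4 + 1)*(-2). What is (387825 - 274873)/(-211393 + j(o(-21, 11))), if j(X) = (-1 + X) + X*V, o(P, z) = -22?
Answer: -56476/105653 ≈ -0.53454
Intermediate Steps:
V = -5 (V = ((4 + 1)*(-2))/2 = (5*(-2))/2 = (½)*(-10) = -5)
j(X) = -1 - 4*X (j(X) = (-1 + X) + X*(-5) = (-1 + X) - 5*X = -1 - 4*X)
(387825 - 274873)/(-211393 + j(o(-21, 11))) = (387825 - 274873)/(-211393 + (-1 - 4*(-22))) = 112952/(-211393 + (-1 + 88)) = 112952/(-211393 + 87) = 112952/(-211306) = 112952*(-1/211306) = -56476/105653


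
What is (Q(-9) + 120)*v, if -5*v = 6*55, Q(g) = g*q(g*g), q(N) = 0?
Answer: -7920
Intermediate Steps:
Q(g) = 0 (Q(g) = g*0 = 0)
v = -66 (v = -6*55/5 = -⅕*330 = -66)
(Q(-9) + 120)*v = (0 + 120)*(-66) = 120*(-66) = -7920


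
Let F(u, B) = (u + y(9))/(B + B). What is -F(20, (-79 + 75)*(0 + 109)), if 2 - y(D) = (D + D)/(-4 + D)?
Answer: 23/1090 ≈ 0.021101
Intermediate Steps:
y(D) = 2 - 2*D/(-4 + D) (y(D) = 2 - (D + D)/(-4 + D) = 2 - 2*D/(-4 + D))
F(u, B) = (-8/5 + u)/(2*B) (F(u, B) = (u - 8/(-4 + 9))/(B + B) = (u - 8/5)/((2*B)) = (u - 8*⅕)*(1/(2*B)) = (u - 8/5)*(1/(2*B)) = (-8/5 + u)*(1/(2*B)) = (-8/5 + u)/(2*B))
-F(20, (-79 + 75)*(0 + 109)) = -(-8 + 5*20)/(10*((-79 + 75)*(0 + 109))) = -(-8 + 100)/(10*((-4*109))) = -92/(10*(-436)) = -(-1)*92/(10*436) = -1*(-23/1090) = 23/1090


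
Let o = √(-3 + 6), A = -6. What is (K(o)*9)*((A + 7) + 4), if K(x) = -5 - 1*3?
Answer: -360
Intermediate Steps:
o = √3 ≈ 1.7320
K(x) = -8 (K(x) = -5 - 3 = -8)
(K(o)*9)*((A + 7) + 4) = (-8*9)*((-6 + 7) + 4) = -72*(1 + 4) = -72*5 = -360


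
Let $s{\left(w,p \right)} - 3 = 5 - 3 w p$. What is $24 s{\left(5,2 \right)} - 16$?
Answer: $-544$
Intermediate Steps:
$s{\left(w,p \right)} = 8 - 3 p w$ ($s{\left(w,p \right)} = 3 - \left(-5 + 3 w p\right) = 3 - \left(-5 + 3 p w\right) = 8 - 3 p w$)
$24 s{\left(5,2 \right)} - 16 = 24 \left(8 - 6 \cdot 5\right) - 16 = 24 \left(8 - 30\right) - 16 = 24 \left(-22\right) - 16 = -528 - 16 = -544$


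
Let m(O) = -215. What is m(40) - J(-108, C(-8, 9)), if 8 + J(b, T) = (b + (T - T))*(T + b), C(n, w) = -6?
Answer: -12519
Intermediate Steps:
J(b, T) = -8 + b*(T + b) (J(b, T) = -8 + (b + (T - T))*(T + b) = -8 + (b + 0)*(T + b) = -8 + b*(T + b))
m(40) - J(-108, C(-8, 9)) = -215 - (-8 + (-108)² - 6*(-108)) = -215 - (-8 + 11664 + 648) = -215 - 1*12304 = -215 - 12304 = -12519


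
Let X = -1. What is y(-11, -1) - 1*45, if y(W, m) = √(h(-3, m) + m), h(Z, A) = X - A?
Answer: -45 + I ≈ -45.0 + 1.0*I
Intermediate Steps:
h(Z, A) = -1 - A
y(W, m) = I (y(W, m) = √((-1 - m) + m) = √(-1) = I)
y(-11, -1) - 1*45 = I - 1*45 = I - 45 = -45 + I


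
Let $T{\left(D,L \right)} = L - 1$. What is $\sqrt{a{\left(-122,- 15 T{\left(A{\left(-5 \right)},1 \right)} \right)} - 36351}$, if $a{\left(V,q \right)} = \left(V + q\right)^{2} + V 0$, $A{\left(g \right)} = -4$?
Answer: $i \sqrt{21467} \approx 146.52 i$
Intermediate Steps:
$T{\left(D,L \right)} = -1 + L$ ($T{\left(D,L \right)} = L - 1 = -1 + L$)
$a{\left(V,q \right)} = \left(V + q\right)^{2}$ ($a{\left(V,q \right)} = \left(V + q\right)^{2} + 0 = \left(V + q\right)^{2}$)
$\sqrt{a{\left(-122,- 15 T{\left(A{\left(-5 \right)},1 \right)} \right)} - 36351} = \sqrt{\left(-122 - 15 \left(-1 + 1\right)\right)^{2} - 36351} = \sqrt{\left(-122 - 0\right)^{2} - 36351} = \sqrt{\left(-122 + 0\right)^{2} - 36351} = \sqrt{\left(-122\right)^{2} - 36351} = \sqrt{14884 - 36351} = \sqrt{-21467} = i \sqrt{21467}$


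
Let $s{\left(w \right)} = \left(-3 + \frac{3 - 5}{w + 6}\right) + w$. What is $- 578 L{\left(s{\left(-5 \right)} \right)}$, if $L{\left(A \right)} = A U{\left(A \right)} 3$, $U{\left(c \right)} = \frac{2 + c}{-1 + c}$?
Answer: $\frac{138720}{11} \approx 12611.0$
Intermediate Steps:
$U{\left(c \right)} = \frac{2 + c}{-1 + c}$
$s{\left(w \right)} = -3 + w - \frac{2}{6 + w}$ ($s{\left(w \right)} = \left(-3 - \frac{2}{6 + w}\right) + w = -3 + w - \frac{2}{6 + w}$)
$L{\left(A \right)} = \frac{3 A \left(2 + A\right)}{-1 + A}$ ($L{\left(A \right)} = A \frac{2 + A}{-1 + A} 3 = \frac{A \left(2 + A\right)}{-1 + A} 3 = \frac{3 A \left(2 + A\right)}{-1 + A}$)
$- 578 L{\left(s{\left(-5 \right)} \right)} = - 578 \frac{3 \frac{-20 + \left(-5\right)^{2} + 3 \left(-5\right)}{6 - 5} \left(2 + \frac{-20 + \left(-5\right)^{2} + 3 \left(-5\right)}{6 - 5}\right)}{-1 + \frac{-20 + \left(-5\right)^{2} + 3 \left(-5\right)}{6 - 5}} = - 578 \frac{3 \frac{-20 + 25 - 15}{1} \left(2 + \frac{-20 + 25 - 15}{1}\right)}{-1 + \frac{-20 + 25 - 15}{1}} = - 578 \frac{3 \cdot 1 \left(-10\right) \left(2 + 1 \left(-10\right)\right)}{-1 + 1 \left(-10\right)} = - 578 \cdot 3 \left(-10\right) \frac{1}{-1 - 10} \left(2 - 10\right) = - 578 \cdot 3 \left(-10\right) \frac{1}{-11} \left(-8\right) = - 578 \cdot 3 \left(-10\right) \left(- \frac{1}{11}\right) \left(-8\right) = \left(-578\right) \left(- \frac{240}{11}\right) = \frac{138720}{11}$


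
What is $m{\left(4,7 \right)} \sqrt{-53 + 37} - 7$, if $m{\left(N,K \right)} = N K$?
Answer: $-7 + 112 i \approx -7.0 + 112.0 i$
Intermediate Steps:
$m{\left(N,K \right)} = K N$
$m{\left(4,7 \right)} \sqrt{-53 + 37} - 7 = 7 \cdot 4 \sqrt{-53 + 37} - 7 = 28 \sqrt{-16} - 7 = 28 \cdot 4 i - 7 = 112 i - 7 = -7 + 112 i$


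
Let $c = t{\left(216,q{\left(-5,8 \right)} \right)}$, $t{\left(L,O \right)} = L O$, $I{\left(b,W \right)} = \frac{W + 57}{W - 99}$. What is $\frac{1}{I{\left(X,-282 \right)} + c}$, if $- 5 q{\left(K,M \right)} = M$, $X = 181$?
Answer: $- \frac{635}{219081} \approx -0.0028985$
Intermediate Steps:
$q{\left(K,M \right)} = - \frac{M}{5}$
$I{\left(b,W \right)} = \frac{57 + W}{-99 + W}$
$c = - \frac{1728}{5}$ ($c = 216 \left(\left(- \frac{1}{5}\right) 8\right) = 216 \left(- \frac{8}{5}\right) = - \frac{1728}{5} \approx -345.6$)
$\frac{1}{I{\left(X,-282 \right)} + c} = \frac{1}{\frac{57 - 282}{-99 - 282} - \frac{1728}{5}} = \frac{1}{\frac{1}{-381} \left(-225\right) - \frac{1728}{5}} = \frac{1}{\left(- \frac{1}{381}\right) \left(-225\right) - \frac{1728}{5}} = \frac{1}{\frac{75}{127} - \frac{1728}{5}} = \frac{1}{- \frac{219081}{635}} = - \frac{635}{219081}$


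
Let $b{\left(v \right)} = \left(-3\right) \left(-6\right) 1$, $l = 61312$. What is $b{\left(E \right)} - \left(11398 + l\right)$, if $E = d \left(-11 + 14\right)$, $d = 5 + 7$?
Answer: $-72692$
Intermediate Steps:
$d = 12$
$E = 36$ ($E = 12 \left(-11 + 14\right) = 12 \cdot 3 = 36$)
$b{\left(v \right)} = 18$ ($b{\left(v \right)} = 18 \cdot 1 = 18$)
$b{\left(E \right)} - \left(11398 + l\right) = 18 - \left(11398 + 61312\right) = 18 - 72710 = -72692$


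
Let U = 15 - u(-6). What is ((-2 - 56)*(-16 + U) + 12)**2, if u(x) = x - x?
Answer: 4900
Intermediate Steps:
u(x) = 0
U = 15 (U = 15 - 1*0 = 15 + 0 = 15)
((-2 - 56)*(-16 + U) + 12)**2 = ((-2 - 56)*(-16 + 15) + 12)**2 = (-58*(-1) + 12)**2 = (58 + 12)**2 = 70**2 = 4900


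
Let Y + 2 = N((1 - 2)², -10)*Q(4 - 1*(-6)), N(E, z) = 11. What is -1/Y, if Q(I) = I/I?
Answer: -⅑ ≈ -0.11111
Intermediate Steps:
Q(I) = 1
Y = 9 (Y = -2 + 11*1 = -2 + 11 = 9)
-1/Y = -1/9 = -1*⅑ = -⅑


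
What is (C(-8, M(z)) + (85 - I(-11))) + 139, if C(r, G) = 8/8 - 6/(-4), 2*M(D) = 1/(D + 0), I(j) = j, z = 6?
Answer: 475/2 ≈ 237.50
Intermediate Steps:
M(D) = 1/(2*D) (M(D) = 1/(2*(D + 0)) = 1/(2*D))
C(r, G) = 5/2 (C(r, G) = 8*(⅛) - 6*(-¼) = 1 + 3/2 = 5/2)
(C(-8, M(z)) + (85 - I(-11))) + 139 = (5/2 + (85 - 1*(-11))) + 139 = (5/2 + (85 + 11)) + 139 = (5/2 + 96) + 139 = 197/2 + 139 = 475/2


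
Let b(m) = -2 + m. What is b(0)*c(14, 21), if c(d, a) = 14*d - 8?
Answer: -376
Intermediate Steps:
c(d, a) = -8 + 14*d
b(0)*c(14, 21) = (-2 + 0)*(-8 + 14*14) = -2*(-8 + 196) = -2*188 = -376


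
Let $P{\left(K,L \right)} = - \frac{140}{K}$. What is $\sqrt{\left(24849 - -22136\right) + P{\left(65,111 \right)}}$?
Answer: $\frac{\sqrt{7940101}}{13} \approx 216.76$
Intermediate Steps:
$\sqrt{\left(24849 - -22136\right) + P{\left(65,111 \right)}} = \sqrt{\left(24849 - -22136\right) - \frac{140}{65}} = \sqrt{\left(24849 + 22136\right) - \frac{28}{13}} = \sqrt{46985 - \frac{28}{13}} = \sqrt{\frac{610777}{13}} = \frac{\sqrt{7940101}}{13}$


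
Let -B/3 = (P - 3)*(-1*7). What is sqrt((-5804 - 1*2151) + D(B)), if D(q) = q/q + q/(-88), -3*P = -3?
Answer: I*sqrt(3849505)/22 ≈ 89.182*I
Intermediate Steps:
P = 1 (P = -1/3*(-3) = 1)
B = -42 (B = -3*(1 - 3)*(-1*7) = -(-6)*(-7) = -3*14 = -42)
D(q) = 1 - q/88 (D(q) = 1 + q*(-1/88) = 1 - q/88)
sqrt((-5804 - 1*2151) + D(B)) = sqrt((-5804 - 1*2151) + (1 - 1/88*(-42))) = sqrt((-5804 - 2151) + (1 + 21/44)) = sqrt(-7955 + 65/44) = sqrt(-349955/44) = I*sqrt(3849505)/22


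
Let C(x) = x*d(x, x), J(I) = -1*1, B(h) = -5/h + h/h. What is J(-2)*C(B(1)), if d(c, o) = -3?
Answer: -12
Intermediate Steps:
B(h) = 1 - 5/h (B(h) = -5/h + 1 = 1 - 5/h)
J(I) = -1
C(x) = -3*x (C(x) = x*(-3) = -3*x)
J(-2)*C(B(1)) = -(-3)*(-5 + 1)/1 = -(-3)*1*(-4) = -(-3)*(-4) = -1*12 = -12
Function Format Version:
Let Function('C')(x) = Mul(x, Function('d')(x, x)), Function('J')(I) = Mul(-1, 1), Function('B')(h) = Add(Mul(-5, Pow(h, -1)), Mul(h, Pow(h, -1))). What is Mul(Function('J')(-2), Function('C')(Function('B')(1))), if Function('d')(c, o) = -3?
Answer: -12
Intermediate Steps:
Function('B')(h) = Add(1, Mul(-5, Pow(h, -1))) (Function('B')(h) = Add(Mul(-5, Pow(h, -1)), 1) = Add(1, Mul(-5, Pow(h, -1))))
Function('J')(I) = -1
Function('C')(x) = Mul(-3, x) (Function('C')(x) = Mul(x, -3) = Mul(-3, x))
Mul(Function('J')(-2), Function('C')(Function('B')(1))) = Mul(-1, Mul(-3, Mul(Pow(1, -1), Add(-5, 1)))) = Mul(-1, Mul(-3, Mul(1, -4))) = Mul(-1, Mul(-3, -4)) = Mul(-1, 12) = -12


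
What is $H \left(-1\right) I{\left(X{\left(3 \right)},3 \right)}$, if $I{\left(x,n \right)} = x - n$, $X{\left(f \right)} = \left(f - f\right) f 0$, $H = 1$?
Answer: $3$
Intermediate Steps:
$X{\left(f \right)} = 0$ ($X{\left(f \right)} = 0 f 0 = 0 \cdot 0 = 0$)
$H \left(-1\right) I{\left(X{\left(3 \right)},3 \right)} = 1 \left(-1\right) \left(0 - 3\right) = - (0 - 3) = \left(-1\right) \left(-3\right) = 3$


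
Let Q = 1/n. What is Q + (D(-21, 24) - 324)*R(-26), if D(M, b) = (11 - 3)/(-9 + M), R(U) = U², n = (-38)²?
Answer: -4747964401/21660 ≈ -2.1920e+5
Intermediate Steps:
n = 1444
Q = 1/1444 ≈ 0.00069252
D(M, b) = 8/(-9 + M)
Q + (D(-21, 24) - 324)*R(-26) = 1/1444 + (8/(-9 - 21) - 324)*(-26)² = 1/1444 + (8/(-30) - 324)*676 = 1/1444 + (8*(-1/30) - 324)*676 = 1/1444 + (-4/15 - 324)*676 = 1/1444 - 4864/15*676 = 1/1444 - 3288064/15 = -4747964401/21660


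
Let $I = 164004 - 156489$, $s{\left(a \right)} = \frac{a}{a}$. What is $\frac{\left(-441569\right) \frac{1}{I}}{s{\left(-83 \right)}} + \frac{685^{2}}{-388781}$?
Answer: $- \frac{175199863264}{2921689215} \approx -59.965$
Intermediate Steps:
$s{\left(a \right)} = 1$
$I = 7515$
$\frac{\left(-441569\right) \frac{1}{I}}{s{\left(-83 \right)}} + \frac{685^{2}}{-388781} = \frac{\left(-441569\right) \frac{1}{7515}}{1} + \frac{685^{2}}{-388781} = \left(-441569\right) \frac{1}{7515} \cdot 1 + 469225 \left(- \frac{1}{388781}\right) = \left(- \frac{441569}{7515}\right) 1 - \frac{469225}{388781} = - \frac{441569}{7515} - \frac{469225}{388781} = - \frac{175199863264}{2921689215}$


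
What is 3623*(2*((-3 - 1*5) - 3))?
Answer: -79706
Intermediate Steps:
3623*(2*((-3 - 1*5) - 3)) = 3623*(2*((-3 - 5) - 3)) = 3623*(2*(-8 - 3)) = 3623*(2*(-11)) = 3623*(-22) = -79706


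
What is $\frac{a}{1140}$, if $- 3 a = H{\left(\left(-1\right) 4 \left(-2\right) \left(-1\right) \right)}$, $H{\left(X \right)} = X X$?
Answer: $- \frac{16}{855} \approx -0.018713$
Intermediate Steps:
$H{\left(X \right)} = X^{2}$
$a = - \frac{64}{3}$ ($a = - \frac{\left(\left(-1\right) 4 \left(-2\right) \left(-1\right)\right)^{2}}{3} = - \frac{\left(\left(-4\right) \left(-2\right) \left(-1\right)\right)^{2}}{3} = - \frac{\left(8 \left(-1\right)\right)^{2}}{3} = - \frac{\left(-8\right)^{2}}{3} = \left(- \frac{1}{3}\right) 64 = - \frac{64}{3} \approx -21.333$)
$\frac{a}{1140} = - \frac{64}{3 \cdot 1140} = \left(- \frac{64}{3}\right) \frac{1}{1140} = - \frac{16}{855}$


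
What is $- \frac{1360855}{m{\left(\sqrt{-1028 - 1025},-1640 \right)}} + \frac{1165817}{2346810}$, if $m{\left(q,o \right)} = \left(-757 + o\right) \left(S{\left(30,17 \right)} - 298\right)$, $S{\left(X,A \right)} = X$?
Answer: $- \frac{135819552501}{83754519820} \approx -1.6216$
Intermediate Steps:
$m{\left(q,o \right)} = 202876 - 268 o$ ($m{\left(q,o \right)} = \left(-757 + o\right) \left(30 - 298\right) = \left(-757 + o\right) \left(-268\right) = 202876 - 268 o$)
$- \frac{1360855}{m{\left(\sqrt{-1028 - 1025},-1640 \right)}} + \frac{1165817}{2346810} = - \frac{1360855}{202876 - -439520} + \frac{1165817}{2346810} = - \frac{1360855}{202876 + 439520} + 1165817 \cdot \frac{1}{2346810} = - \frac{1360855}{642396} + \frac{1165817}{2346810} = - \frac{135819552501}{83754519820}$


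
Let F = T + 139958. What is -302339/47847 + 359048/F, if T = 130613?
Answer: -64624795913/12946010637 ≈ -4.9919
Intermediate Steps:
F = 270571 (F = 130613 + 139958 = 270571)
-302339/47847 + 359048/F = -302339/47847 + 359048/270571 = -64624795913/12946010637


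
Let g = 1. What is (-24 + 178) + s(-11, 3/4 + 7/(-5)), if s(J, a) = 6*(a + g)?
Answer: 1561/10 ≈ 156.10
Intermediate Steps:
s(J, a) = 6 + 6*a (s(J, a) = 6*(a + 1) = 6*(1 + a) = 6 + 6*a)
(-24 + 178) + s(-11, 3/4 + 7/(-5)) = (-24 + 178) + (6 + 6*(3/4 + 7/(-5))) = 154 + (6 + 6*(3*(¼) + 7*(-⅕))) = 154 + (6 + 6*(¾ - 7/5)) = 154 + (6 + 6*(-13/20)) = 154 + (6 - 39/10) = 154 + 21/10 = 1561/10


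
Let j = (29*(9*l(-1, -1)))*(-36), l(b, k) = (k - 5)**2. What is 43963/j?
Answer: -43963/338256 ≈ -0.12997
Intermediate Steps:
l(b, k) = (-5 + k)**2
j = -338256 (j = (29*(9*(-5 - 1)**2))*(-36) = (29*(9*(-6)**2))*(-36) = (29*(9*36))*(-36) = (29*324)*(-36) = 9396*(-36) = -338256)
43963/j = 43963/(-338256) = 43963*(-1/338256) = -43963/338256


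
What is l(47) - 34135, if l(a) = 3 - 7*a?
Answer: -34461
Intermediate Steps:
l(47) - 34135 = (3 - 7*47) - 34135 = (3 - 329) - 34135 = -326 - 34135 = -34461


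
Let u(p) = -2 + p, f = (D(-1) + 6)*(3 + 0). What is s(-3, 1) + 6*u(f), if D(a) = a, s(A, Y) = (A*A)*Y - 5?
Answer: 82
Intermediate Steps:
s(A, Y) = -5 + Y*A² (s(A, Y) = A²*Y - 5 = Y*A² - 5 = -5 + Y*A²)
f = 15 (f = (-1 + 6)*(3 + 0) = 5*3 = 15)
s(-3, 1) + 6*u(f) = (-5 + 1*(-3)²) + 6*(-2 + 15) = (-5 + 1*9) + 6*13 = (-5 + 9) + 78 = 4 + 78 = 82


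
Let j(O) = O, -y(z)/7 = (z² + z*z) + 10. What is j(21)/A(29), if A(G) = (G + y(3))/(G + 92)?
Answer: -2541/167 ≈ -15.216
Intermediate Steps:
y(z) = -70 - 14*z² (y(z) = -7*((z² + z*z) + 10) = -7*((z² + z²) + 10) = -7*(2*z² + 10) = -7*(10 + 2*z²) = -70 - 14*z²)
A(G) = (-196 + G)/(92 + G) (A(G) = (G + (-70 - 14*3²))/(G + 92) = (G + (-70 - 14*9))/(92 + G) = (G + (-70 - 126))/(92 + G) = (G - 196)/(92 + G) = (-196 + G)/(92 + G))
j(21)/A(29) = 21/(((-196 + 29)/(92 + 29))) = 21/((-167/121)) = 21/(((1/121)*(-167))) = 21/(-167/121) = 21*(-121/167) = -2541/167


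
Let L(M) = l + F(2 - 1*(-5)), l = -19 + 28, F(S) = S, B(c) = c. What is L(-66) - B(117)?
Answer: -101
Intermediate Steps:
l = 9
L(M) = 16 (L(M) = 9 + (2 - 1*(-5)) = 9 + (2 + 5) = 9 + 7 = 16)
L(-66) - B(117) = 16 - 1*117 = 16 - 117 = -101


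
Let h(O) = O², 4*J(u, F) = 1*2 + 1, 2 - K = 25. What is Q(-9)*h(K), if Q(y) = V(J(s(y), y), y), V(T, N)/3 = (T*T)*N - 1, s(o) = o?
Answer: -153939/16 ≈ -9621.2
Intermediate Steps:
K = -23 (K = 2 - 1*25 = 2 - 25 = -23)
J(u, F) = ¾ (J(u, F) = (1*2 + 1)/4 = (2 + 1)/4 = (¼)*3 = ¾)
V(T, N) = -3 + 3*N*T² (V(T, N) = 3*((T*T)*N - 1) = 3*(T²*N - 1) = 3*(N*T² - 1) = 3*(-1 + N*T²) = -3 + 3*N*T²)
Q(y) = -3 + 27*y/16 (Q(y) = -3 + 3*y*(¾)² = -3 + 3*y*(9/16) = -3 + 27*y/16)
Q(-9)*h(K) = (-3 + (27/16)*(-9))*(-23)² = (-3 - 243/16)*529 = -291/16*529 = -153939/16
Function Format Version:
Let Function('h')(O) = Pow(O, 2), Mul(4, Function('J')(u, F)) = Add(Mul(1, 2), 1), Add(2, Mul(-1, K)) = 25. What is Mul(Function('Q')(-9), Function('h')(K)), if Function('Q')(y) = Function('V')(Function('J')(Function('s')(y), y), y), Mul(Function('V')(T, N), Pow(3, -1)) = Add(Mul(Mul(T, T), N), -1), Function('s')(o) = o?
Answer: Rational(-153939, 16) ≈ -9621.2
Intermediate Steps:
K = -23 (K = Add(2, Mul(-1, 25)) = Add(2, -25) = -23)
Function('J')(u, F) = Rational(3, 4) (Function('J')(u, F) = Mul(Rational(1, 4), Add(Mul(1, 2), 1)) = Mul(Rational(1, 4), Add(2, 1)) = Mul(Rational(1, 4), 3) = Rational(3, 4))
Function('V')(T, N) = Add(-3, Mul(3, N, Pow(T, 2))) (Function('V')(T, N) = Mul(3, Add(Mul(Mul(T, T), N), -1)) = Mul(3, Add(Mul(Pow(T, 2), N), -1)) = Mul(3, Add(Mul(N, Pow(T, 2)), -1)) = Mul(3, Add(-1, Mul(N, Pow(T, 2)))) = Add(-3, Mul(3, N, Pow(T, 2))))
Function('Q')(y) = Add(-3, Mul(Rational(27, 16), y)) (Function('Q')(y) = Add(-3, Mul(3, y, Pow(Rational(3, 4), 2))) = Add(-3, Mul(3, y, Rational(9, 16))) = Add(-3, Mul(Rational(27, 16), y)))
Mul(Function('Q')(-9), Function('h')(K)) = Mul(Add(-3, Mul(Rational(27, 16), -9)), Pow(-23, 2)) = Mul(Add(-3, Rational(-243, 16)), 529) = Mul(Rational(-291, 16), 529) = Rational(-153939, 16)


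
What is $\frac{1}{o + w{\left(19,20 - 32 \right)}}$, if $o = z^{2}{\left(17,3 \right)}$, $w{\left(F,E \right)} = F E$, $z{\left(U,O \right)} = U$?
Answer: $\frac{1}{61} \approx 0.016393$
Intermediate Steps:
$w{\left(F,E \right)} = E F$
$o = 289$ ($o = 17^{2} = 289$)
$\frac{1}{o + w{\left(19,20 - 32 \right)}} = \frac{1}{289 + \left(20 - 32\right) 19} = \frac{1}{289 - 228} = \frac{1}{61}$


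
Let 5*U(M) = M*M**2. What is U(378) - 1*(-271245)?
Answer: 55366377/5 ≈ 1.1073e+7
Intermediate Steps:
U(M) = M**3/5 (U(M) = (M*M**2)/5 = M**3/5)
U(378) - 1*(-271245) = (1/5)*378**3 - 1*(-271245) = (1/5)*54010152 + 271245 = 54010152/5 + 271245 = 55366377/5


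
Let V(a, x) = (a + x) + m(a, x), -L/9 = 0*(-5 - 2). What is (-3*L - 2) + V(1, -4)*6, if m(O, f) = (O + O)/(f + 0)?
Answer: -23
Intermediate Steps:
m(O, f) = 2*O/f (m(O, f) = (2*O)/f = 2*O/f)
L = 0 (L = -0*(-5 - 2) = -0*(-7) = -9*0 = 0)
V(a, x) = a + x + 2*a/x (V(a, x) = (a + x) + 2*a/x = a + x + 2*a/x)
(-3*L - 2) + V(1, -4)*6 = (-3*0 - 2) + (1 - 4 + 2*1/(-4))*6 = (0 - 2) + (1 - 4 + 2*1*(-1/4))*6 = -2 + (1 - 4 - 1/2)*6 = -2 - 7/2*6 = -2 - 21 = -23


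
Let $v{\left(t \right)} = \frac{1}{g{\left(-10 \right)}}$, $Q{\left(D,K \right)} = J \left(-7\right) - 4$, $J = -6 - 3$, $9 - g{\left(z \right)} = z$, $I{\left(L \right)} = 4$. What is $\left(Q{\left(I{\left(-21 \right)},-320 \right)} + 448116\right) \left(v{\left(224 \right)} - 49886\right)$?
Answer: $- \frac{424795054775}{19} \approx -2.2358 \cdot 10^{10}$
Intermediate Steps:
$g{\left(z \right)} = 9 - z$
$J = -9$ ($J = -6 - 3 = -9$)
$Q{\left(D,K \right)} = 59$ ($Q{\left(D,K \right)} = \left(-9\right) \left(-7\right) - 4 = 63 - 4 = 59$)
$v{\left(t \right)} = \frac{1}{19}$ ($v{\left(t \right)} = \frac{1}{9 - -10} = \frac{1}{9 + 10} = \frac{1}{19}$)
$\left(Q{\left(I{\left(-21 \right)},-320 \right)} + 448116\right) \left(v{\left(224 \right)} - 49886\right) = \left(59 + 448116\right) \left(\frac{1}{19} - 49886\right) = 448175 \left(- \frac{947833}{19}\right) = - \frac{424795054775}{19}$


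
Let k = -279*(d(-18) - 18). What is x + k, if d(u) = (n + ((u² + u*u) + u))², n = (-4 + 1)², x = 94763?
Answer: -113821774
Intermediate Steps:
n = 9 (n = (-3)² = 9)
d(u) = (9 + u + 2*u²)² (d(u) = (9 + ((u² + u*u) + u))² = (9 + ((u² + u²) + u))² = (9 + (2*u² + u))² = (9 + (u + 2*u²))² = (9 + u + 2*u²)²)
k = -113916537 (k = -279*((9 - 18 + 2*(-18)²)² - 18) = -279*((9 - 18 + 2*324)² - 18) = -279*((9 - 18 + 648)² - 18) = -279*(639² - 18) = -279*(408321 - 18) = -279*408303 = -113916537)
x + k = 94763 - 113916537 = -113821774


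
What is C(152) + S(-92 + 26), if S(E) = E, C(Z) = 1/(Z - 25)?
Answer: -8381/127 ≈ -65.992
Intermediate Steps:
C(Z) = 1/(-25 + Z)
C(152) + S(-92 + 26) = 1/(-25 + 152) + (-92 + 26) = 1/127 - 66 = -8381/127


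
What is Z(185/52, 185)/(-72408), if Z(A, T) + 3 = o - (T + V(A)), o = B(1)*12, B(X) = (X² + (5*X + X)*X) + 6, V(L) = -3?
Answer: 29/72408 ≈ 0.00040051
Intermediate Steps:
B(X) = 6 + 7*X² (B(X) = (X² + (6*X)*X) + 6 = (X² + 6*X²) + 6 = 7*X² + 6 = 6 + 7*X²)
o = 156 (o = (6 + 7*1²)*12 = (6 + 7*1)*12 = (6 + 7)*12 = 13*12 = 156)
Z(A, T) = 156 - T (Z(A, T) = -3 + (156 - (T - 3)) = -3 + (156 - (-3 + T)) = -3 + (156 + (3 - T)) = -3 + (159 - T) = 156 - T)
Z(185/52, 185)/(-72408) = (156 - 1*185)/(-72408) = (156 - 185)*(-1/72408) = -29*(-1/72408) = 29/72408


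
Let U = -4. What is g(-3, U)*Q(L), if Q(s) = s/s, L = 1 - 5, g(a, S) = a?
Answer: -3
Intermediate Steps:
L = -4
Q(s) = 1
g(-3, U)*Q(L) = -3*1 = -3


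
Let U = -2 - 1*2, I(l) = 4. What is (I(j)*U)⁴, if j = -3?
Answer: 65536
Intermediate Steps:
U = -4 (U = -2 - 2 = -4)
(I(j)*U)⁴ = (4*(-4))⁴ = (-16)⁴ = 65536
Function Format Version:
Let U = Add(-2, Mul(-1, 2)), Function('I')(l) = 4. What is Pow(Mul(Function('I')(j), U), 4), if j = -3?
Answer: 65536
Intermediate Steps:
U = -4 (U = Add(-2, -2) = -4)
Pow(Mul(Function('I')(j), U), 4) = Pow(Mul(4, -4), 4) = Pow(-16, 4) = 65536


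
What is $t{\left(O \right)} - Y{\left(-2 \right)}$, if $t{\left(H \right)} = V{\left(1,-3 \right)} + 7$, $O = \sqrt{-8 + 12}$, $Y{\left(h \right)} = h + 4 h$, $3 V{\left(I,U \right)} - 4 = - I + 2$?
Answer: $\frac{56}{3} \approx 18.667$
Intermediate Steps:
$V{\left(I,U \right)} = 2 - \frac{I}{3}$ ($V{\left(I,U \right)} = \frac{4}{3} + \frac{- I + 2}{3} = \frac{4}{3} + \frac{2 - I}{3} = \frac{4}{3} - \left(- \frac{2}{3} + \frac{I}{3}\right) = 2 - \frac{I}{3}$)
$Y{\left(h \right)} = 5 h$
$O = 2$ ($O = \sqrt{4} = 2$)
$t{\left(H \right)} = \frac{26}{3}$ ($t{\left(H \right)} = \left(2 - \frac{1}{3}\right) + 7 = \frac{5}{3} + 7 = \frac{26}{3}$)
$t{\left(O \right)} - Y{\left(-2 \right)} = \frac{26}{3} - 5 \left(-2\right) = \frac{26}{3} - -10 = \frac{26}{3} + 10 = \frac{56}{3}$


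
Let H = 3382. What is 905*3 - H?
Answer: -667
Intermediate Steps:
905*3 - H = 905*3 - 1*3382 = 2715 - 3382 = -667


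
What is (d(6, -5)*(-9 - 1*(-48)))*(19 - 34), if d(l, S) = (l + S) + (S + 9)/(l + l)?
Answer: -780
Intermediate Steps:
d(l, S) = S + l + (9 + S)/(2*l) (d(l, S) = (S + l) + (9 + S)/((2*l)) = (S + l) + (9 + S)*(1/(2*l)) = (S + l) + (9 + S)/(2*l) = S + l + (9 + S)/(2*l))
(d(6, -5)*(-9 - 1*(-48)))*(19 - 34) = (((½)*(9 - 5 + 2*6*(-5 + 6))/6)*(-9 - 1*(-48)))*(19 - 34) = (((½)*(⅙)*(9 - 5 + 2*6*1))*(-9 + 48))*(-15) = (((½)*(⅙)*(9 - 5 + 12))*39)*(-15) = (((½)*(⅙)*16)*39)*(-15) = ((4/3)*39)*(-15) = 52*(-15) = -780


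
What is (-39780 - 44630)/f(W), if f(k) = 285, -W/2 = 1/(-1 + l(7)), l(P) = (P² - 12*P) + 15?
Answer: -16882/57 ≈ -296.18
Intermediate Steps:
l(P) = 15 + P² - 12*P
W = 2/21 (W = -2/(-1 + (15 + 7² - 12*7)) = -2/(-1 + (15 + 49 - 84)) = -2/(-1 - 20) = -2/(-21) = -2*(-1/21) = 2/21 ≈ 0.095238)
(-39780 - 44630)/f(W) = (-39780 - 44630)/285 = -84410*1/285 = -16882/57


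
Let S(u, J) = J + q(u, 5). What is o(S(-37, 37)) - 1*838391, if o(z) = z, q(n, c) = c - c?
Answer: -838354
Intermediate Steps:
q(n, c) = 0
S(u, J) = J (S(u, J) = J + 0 = J)
o(S(-37, 37)) - 1*838391 = 37 - 1*838391 = 37 - 838391 = -838354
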